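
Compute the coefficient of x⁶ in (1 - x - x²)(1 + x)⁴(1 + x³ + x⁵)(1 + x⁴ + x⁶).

-2

(1 - x - x²) has coefficients 1,-1,-1 for degrees 0…2.
(1 + x)⁴ has coefficients 1,4,6,4,1,0,0 for degrees 0…6.
Multiplying by (1 + x³ + x⁵) gives running coefficients 1,4,6,5,5,7,8 for degrees 0…6.
Finally multiplying by (1 + x⁴ + x⁶), the product of all factors after the first has coefficients 1,4,6,5,6,11,15 for degrees 0…6.
[x⁶] = 1·15 − 1·11 − 1·6 = -2.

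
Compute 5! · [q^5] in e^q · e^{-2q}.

The EGF product rule gives c_5 = Σ_{k_1+k_2=5} C(5; k_1,k_2) · ∏ g_i(k_i), where e^q gives (1)^k; e^{-2q} gives (-2)^k.
g_1(k) for k = 0…5: 1, 1, 1, 1, 1, 1.
g_2(k) for k = 0…5: 1, -2, 4, -8, 16, -32.
c_5 = Σ_k C(5,k)·g_1(k)·g_2(5−k) = 1·1·(-32) + 5·1·16 + 10·1·(-8) + 10·1·4 + 5·1·(-2) + 1·1·1 = −32 + 80 − 80 + 40 − 10 + 1 = -1.

-1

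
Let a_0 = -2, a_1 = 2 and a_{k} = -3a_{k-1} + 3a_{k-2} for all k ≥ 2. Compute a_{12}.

The ordinary generating function has denominator 1 + 3x - 3x^2.
Iterating the recurrence: a_0,…,a_{12} = -2, 2, -12, 42, -162, 612, -2322, 8802, -33372, 126522, -479682, 1818612, -6894882.

-6894882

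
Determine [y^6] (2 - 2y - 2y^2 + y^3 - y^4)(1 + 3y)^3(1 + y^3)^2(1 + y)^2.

(2 - 2y - 2y^2 + y^3 - y^4) has coefficients 2,-2,-2,1,-1 for degrees 0…4.
(1 + 3y)^3 has coefficients 1,9,27,27,0,0,0 for degrees 0…6.
Multiplying by (1 + y^3)^2 gives running coefficients 1,9,27,29,18,54,55 for degrees 0…6.
Finally multiplying by (1 + y)^2, the product of all factors after the first has coefficients 1,11,46,92,103,119,181 for degrees 0…6.
[y^6] = 2·181 − 2·119 − 2·103 + 1·92 − 1·46 = -36.

-36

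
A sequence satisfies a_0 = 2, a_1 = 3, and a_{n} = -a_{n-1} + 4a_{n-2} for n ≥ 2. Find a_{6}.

The ordinary generating function has denominator 1 + z - 4z^2.
Iterating the recurrence: a_0,…,a_{6} = 2, 3, 5, 7, 13, 15, 37.

37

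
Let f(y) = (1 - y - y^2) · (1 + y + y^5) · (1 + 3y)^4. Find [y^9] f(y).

-81

(1 - y - y^2) has coefficients 1,-1,-1 for degrees 0…2.
(1 + y + y^5) has coefficients 1,1,0,0,0,1,0,0,0,0 for degrees 0…9.
Finally multiplying by (1 + 3y)^4, the product of all factors after the first has coefficients 1,13,66,162,189,82,12,54,108,81 for degrees 0…9.
[y^9] = 1·81 − 1·108 − 1·54 = -81.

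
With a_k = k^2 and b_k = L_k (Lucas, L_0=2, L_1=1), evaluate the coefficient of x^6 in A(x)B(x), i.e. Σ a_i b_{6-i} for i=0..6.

Write out a_i and b_{6-i} for i = 0,…,6 and sum the products.
Σ = 0·18 + 1·11 + 4·7 + 9·4 + 16·3 + 25·1 + 36·2 = 220.

220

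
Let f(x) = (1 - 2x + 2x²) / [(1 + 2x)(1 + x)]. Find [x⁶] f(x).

315

The denominator gives the recurrence a_n = −3a_(n−1) − 2a_(n−2) for n ≥ 3; the numerator fixes a_0 = 1, a_1 = -5, a_2 = 15.
Iterating: 1, -5, 15, -35, 75, -155, 315, so a_6 = 315.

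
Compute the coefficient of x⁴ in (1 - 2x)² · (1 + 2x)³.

16

(1 - 2x)² has coefficients 1,-4,4 for degrees 0…2.
(1 + 2x)³ has coefficients 1,6,12,8,0 for degrees 0…4.
[x⁴] = 1·0 − 4·8 + 4·12 = 16.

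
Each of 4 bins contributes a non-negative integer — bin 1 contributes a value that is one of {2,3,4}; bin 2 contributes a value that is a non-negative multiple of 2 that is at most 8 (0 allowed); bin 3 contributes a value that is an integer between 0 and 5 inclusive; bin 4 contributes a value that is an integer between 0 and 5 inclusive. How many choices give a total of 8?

35

The generating function for the choices is (z^2 + z^3 + z^4)·(1 + z^2 + z^4 + z^6 + z^8)·(1 + z + z^2 + z^3 + z^4 + z^5)·(1 + z + z^2 + z^3 + z^4 + z^5); the count is [z^8].
(z^2 + z^3 + z^4) has coefficients 0,0,1,1,1 for degrees 0…4.
(1 + z^2 + z^4 + z^6 + z^8) has coefficients 1,0,1,0,1,0,1,0,1 for degrees 0…8.
Multiplying by (1 + z + z^2 + z^3 + z^4 + z^5) gives running coefficients 1,1,2,2,3,3,3,3,3 for degrees 0…8.
Finally multiplying by (1 + z + z^2 + z^3 + z^4 + z^5), the product of all factors after the first has coefficients 1,2,4,6,9,12,14,16,17 for degrees 0…8.
[z^8] = 1·14 + 1·12 + 1·9 = 35.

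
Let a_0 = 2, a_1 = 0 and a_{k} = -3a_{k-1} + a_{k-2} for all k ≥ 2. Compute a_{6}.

218

The ordinary generating function has denominator 1 + 3x - x^2.
Iterating the recurrence: a_0,…,a_{6} = 2, 0, 2, -6, 20, -66, 218.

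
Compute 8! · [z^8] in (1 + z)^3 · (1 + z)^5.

The EGF product rule gives c_8 = Σ_{k_1+k_2=8} C(8; k_1,k_2) · ∏ g_i(k_i), where (1+z)^3 gives the falling factorial (3)_k; (1+z)^5 gives the falling factorial (5)_k.
g_1(k) for k = 0…8: 1, 3, 6, 6, 0, 0, 0, 0, 0.
g_2(k) for k = 0…8: 1, 5, 20, 60, 120, 120, 0, 0, 0.
c_8 = Σ_k C(8,k)·g_1(k)·g_2(8−k) = 56·6·120 = 40320.

40320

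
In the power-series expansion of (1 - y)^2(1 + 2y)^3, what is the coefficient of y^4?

(1 - y)^2 has coefficients 1,-2,1 for degrees 0…2.
(1 + 2y)^3 has coefficients 1,6,12,8,0 for degrees 0…4.
[y^4] = 1·0 − 2·8 + 1·12 = -4.

-4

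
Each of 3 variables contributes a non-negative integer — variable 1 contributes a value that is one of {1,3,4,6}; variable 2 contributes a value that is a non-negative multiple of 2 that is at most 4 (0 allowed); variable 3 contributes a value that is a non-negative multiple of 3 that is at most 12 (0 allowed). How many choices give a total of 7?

3

The generating function for the choices is (y + y³ + y⁴ + y⁶)·(1 + y² + y⁴)·(1 + y³ + y⁶ + y⁹ + y¹²); the count is [y⁷].
(y + y³ + y⁴ + y⁶) has coefficients 0,1,0,1,1,0,1 for degrees 0…6.
(1 + y² + y⁴) has coefficients 1,0,1,0,1,0,0,0 for degrees 0…7.
Finally multiplying by (1 + y³ + y⁶ + y⁹ + y¹²), the product of all factors after the first has coefficients 1,0,1,1,1,1,1,1 for degrees 0…7.
[y⁷] = 1·1 + 1·1 + 1·1 + 1·0 = 3.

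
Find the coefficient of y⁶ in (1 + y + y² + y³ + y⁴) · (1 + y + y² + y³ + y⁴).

3

(1 + y + y² + y³ + y⁴) has coefficients 1,1,1,1,1 for degrees 0…4.
(1 + y + y² + y³ + y⁴) has coefficients 1,1,1,1,1,0,0 for degrees 0…6.
[y⁶] = 1·0 + 1·0 + 1·1 + 1·1 + 1·1 = 3.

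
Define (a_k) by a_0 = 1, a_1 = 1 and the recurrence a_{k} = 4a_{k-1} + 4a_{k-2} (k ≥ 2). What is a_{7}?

19776

The ordinary generating function has denominator 1 - 4x - 4x^2.
Iterating the recurrence: a_0,…,a_{7} = 1, 1, 8, 36, 176, 848, 4096, 19776.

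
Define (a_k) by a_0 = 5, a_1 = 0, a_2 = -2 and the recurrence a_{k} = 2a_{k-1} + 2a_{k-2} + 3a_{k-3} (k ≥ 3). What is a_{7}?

504

The ordinary generating function has denominator 1 - 2q - 2q^2 - 3q^3.
Iterating the recurrence: a_0,…,a_{7} = 5, 0, -2, 11, 18, 52, 173, 504.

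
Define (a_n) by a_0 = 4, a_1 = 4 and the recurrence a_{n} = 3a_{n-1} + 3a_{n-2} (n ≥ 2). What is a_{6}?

The ordinary generating function has denominator 1 - 3t - 3t^2.
Iterating the recurrence: a_0,…,a_{6} = 4, 4, 24, 84, 324, 1224, 4644.

4644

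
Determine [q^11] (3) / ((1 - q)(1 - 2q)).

12285

Partial fractions give a closed form: a_n = (-3)·1^n + (6)·2^n.
At n = 11: a_11 = 12285.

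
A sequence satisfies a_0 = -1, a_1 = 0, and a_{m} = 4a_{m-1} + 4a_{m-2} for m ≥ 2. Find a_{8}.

The ordinary generating function has denominator 1 - 4t - 4t^2.
Iterating the recurrence: a_0,…,a_{8} = -1, 0, -4, -16, -80, -384, -1856, -8960, -43264.

-43264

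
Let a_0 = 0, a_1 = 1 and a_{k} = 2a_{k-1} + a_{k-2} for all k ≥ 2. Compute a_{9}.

985

The ordinary generating function has denominator 1 - 2t - t^2.
Iterating the recurrence: a_0,…,a_{9} = 0, 1, 2, 5, 12, 29, 70, 169, 408, 985.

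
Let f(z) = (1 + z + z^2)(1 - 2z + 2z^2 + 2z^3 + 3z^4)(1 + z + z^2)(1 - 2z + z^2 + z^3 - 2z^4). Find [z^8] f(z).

-4

(1 + z + z^2) has coefficients 1,1,1 for degrees 0…2.
(1 - 2z + 2z^2 + 2z^3 + 3z^4) has coefficients 1,-2,2,2,3,0,0,0,0 for degrees 0…8.
Multiplying by (1 + z + z^2) gives running coefficients 1,-1,1,2,7,5,3,0,0 for degrees 0…8.
Finally multiplying by (1 - 2z + z^2 + z^3 - 2z^4), the product of all factors after the first has coefficients 1,-3,4,0,1,-4,0,2,-6 for degrees 0…8.
[z^8] = 1·(-6) + 1·2 + 1·0 = -4.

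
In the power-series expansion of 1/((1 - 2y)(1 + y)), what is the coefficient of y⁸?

171

Partial fractions give a closed form: a_n = (2/3)·2^n + (1/3)·(-1)^n.
At n = 8: a_8 = 171.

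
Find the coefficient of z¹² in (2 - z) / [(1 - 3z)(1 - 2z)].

Partial fractions give a closed form: a_n = (5)·3^n + (-3)·2^n.
At n = 12: a_12 = 2644917.

2644917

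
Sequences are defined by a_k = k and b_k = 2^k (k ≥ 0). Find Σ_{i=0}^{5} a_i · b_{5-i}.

57

The convolution is the x^5 coefficient of A(x)B(x).
Σ = 0·32 + 1·16 + 2·8 + 3·4 + 4·2 + 5·1 = 57.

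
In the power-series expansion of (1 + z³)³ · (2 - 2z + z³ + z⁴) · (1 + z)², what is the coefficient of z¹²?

(1 + z³)³ has coefficients 1,0,0,3,0,0,3,0,0,1 for degrees 0…9.
(2 - 2z + z³ + z⁴) has coefficients 2,-2,0,1,1,0,0,0,0,0,0,0,0 for degrees 0…12.
Finally multiplying by (1 + z)², the product of all factors after the first has coefficients 2,2,-2,-1,3,3,1,0,0,0,0,0,0 for degrees 0…12.
[z¹²] = 1·0 + 3·0 + 3·1 + 1·(-1) = 2.

2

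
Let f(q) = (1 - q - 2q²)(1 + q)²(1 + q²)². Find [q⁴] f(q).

-7

(1 - q - 2q²) has coefficients 1,-1,-2 for degrees 0…2.
(1 + q)² has coefficients 1,2,1,0,0 for degrees 0…4.
Finally multiplying by (1 + q²)², the product of all factors after the first has coefficients 1,2,3,4,3 for degrees 0…4.
[q⁴] = 1·3 − 1·4 − 2·3 = -7.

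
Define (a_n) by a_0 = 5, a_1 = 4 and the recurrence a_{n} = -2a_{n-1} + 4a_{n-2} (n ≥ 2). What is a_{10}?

The ordinary generating function has denominator 1 + 2q - 4q^2.
Iterating the recurrence: a_0,…,a_{10} = 5, 4, 12, -8, 64, -160, 576, -1792, 5888, -18944, 61440.

61440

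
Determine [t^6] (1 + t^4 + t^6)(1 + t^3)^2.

(1 + t^4 + t^6) has coefficients 1,0,0,0,1,0,1 for degrees 0…6.
(1 + t^3)^2 has coefficients 1,0,0,2,0,0,1 for degrees 0…6.
[t^6] = 1·1 + 1·0 + 1·1 = 2.

2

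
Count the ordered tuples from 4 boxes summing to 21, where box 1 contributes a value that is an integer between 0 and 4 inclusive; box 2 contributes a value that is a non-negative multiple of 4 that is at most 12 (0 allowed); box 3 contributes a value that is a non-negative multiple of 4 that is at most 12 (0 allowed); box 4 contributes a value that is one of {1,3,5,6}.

19

The generating function for the choices is (1 + t + t^2 + t^3 + t^4)·(1 + t^4 + t^8 + t^12)·(1 + t^4 + t^8 + t^12)·(t + t^3 + t^5 + t^6); the count is [t^21].
(1 + t + t^2 + t^3 + t^4) has coefficients 1,1,1,1,1 for degrees 0…4.
(1 + t^4 + t^8 + t^12) has coefficients 1,0,0,0,1,0,0,0,1,0,0,0,1,0,0,0,0,0,0,0,0,0 for degrees 0…21.
Multiplying by (1 + t^4 + t^8 + t^12) gives running coefficients 1,0,0,0,2,0,0,0,3,0,0,0,4,0,0,0,3,0,0,0,2,0 for degrees 0…21.
Finally multiplying by (t + t^3 + t^5 + t^6), the product of all factors after the first has coefficients 0,1,0,1,0,3,1,2,0,5,2,3,0,7,3,4,0,7,4,3,0,5 for degrees 0…21.
[t^21] = 1·5 + 1·0 + 1·3 + 1·4 + 1·7 = 19.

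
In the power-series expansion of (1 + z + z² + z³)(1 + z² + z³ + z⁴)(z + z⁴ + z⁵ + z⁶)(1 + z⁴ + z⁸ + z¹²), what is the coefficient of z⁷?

10

(1 + z + z² + z³) has coefficients 1,1,1,1 for degrees 0…3.
(1 + z² + z³ + z⁴) has coefficients 1,0,1,1,1,0,0,0 for degrees 0…7.
Multiplying by (z + z⁴ + z⁵ + z⁶) gives running coefficients 0,1,0,1,2,2,2,2 for degrees 0…7.
Finally multiplying by (1 + z⁴ + z⁸ + z¹²), the product of all factors after the first has coefficients 0,1,0,1,2,3,2,3 for degrees 0…7.
[z⁷] = 1·3 + 1·2 + 1·3 + 1·2 = 10.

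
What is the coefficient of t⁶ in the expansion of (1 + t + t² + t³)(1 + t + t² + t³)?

(1 + t + t² + t³) has coefficients 1,1,1,1 for degrees 0…3.
(1 + t + t² + t³) has coefficients 1,1,1,1,0,0,0 for degrees 0…6.
[t⁶] = 1·0 + 1·0 + 1·0 + 1·1 = 1.

1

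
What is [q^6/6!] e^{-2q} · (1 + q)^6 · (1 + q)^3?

-4544

The EGF product rule gives c_6 = Σ_{k_1+k_2+k_3=6} C(6; k_1,k_2,k_3) · ∏ g_i(k_i), where e^{-2q} gives (-2)^k; (1+q)^6 gives the falling factorial (6)_k; (1+q)^3 gives the falling factorial (3)_k.
g_1(k) for k = 0…6: 1, -2, 4, -8, 16, -32, 64.
g_2(k) for k = 0…6: 1, 6, 30, 120, 360, 720, 720.
g_3(k) for k = 0…6: 1, 3, 6, 6, 0, 0, 0.
First combine the last two factors: h(k) = Σ_j C(k,j)·g_2(j)·g_3(k−j) for k = 0…6: 1, 9, 72, 504, 3024, 15120, 60480.
c_6 = Σ_k C(6,k)·g_1(k)·h(6−k) = 1·1·60480 + 6·(-2)·15120 + 15·4·3024 + 20·(-8)·504 + 15·16·72 + 6·(-32)·9 + 1·64·1 = 60480 − 181440 + 181440 − 80640 + 17280 − 1728 + 64 = -4544.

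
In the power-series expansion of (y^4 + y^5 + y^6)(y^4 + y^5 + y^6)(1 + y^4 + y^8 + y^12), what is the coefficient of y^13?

2

(y^4 + y^5 + y^6) has coefficients 0,0,0,0,1,1,1 for degrees 0…6.
(y^4 + y^5 + y^6) has coefficients 0,0,0,0,1,1,1,0,0,0,0,0,0,0 for degrees 0…13.
Finally multiplying by (1 + y^4 + y^8 + y^12), the product of all factors after the first has coefficients 0,0,0,0,1,1,1,0,1,1,1,0,1,1 for degrees 0…13.
[y^13] = 1·1 + 1·1 + 1·0 = 2.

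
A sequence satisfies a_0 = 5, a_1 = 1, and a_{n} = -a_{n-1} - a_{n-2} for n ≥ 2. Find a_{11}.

The ordinary generating function has denominator 1 + q + q^2.
Iterating the recurrence: a_0,…,a_{11} = 5, 1, -6, 5, 1, -6, 5, 1, -6, 5, 1, -6.

-6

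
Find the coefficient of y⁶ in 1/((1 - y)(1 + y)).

Partial fractions give a closed form: a_n = (1/2)·1^n + (1/2)·(-1)^n.
At n = 6: a_6 = 1.

1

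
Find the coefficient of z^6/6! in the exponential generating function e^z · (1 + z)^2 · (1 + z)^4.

13327

The EGF product rule gives c_6 = Σ_{k_1+k_2+k_3=6} C(6; k_1,k_2,k_3) · ∏ g_i(k_i), where e^z gives (1)^k; (1+z)^2 gives the falling factorial (2)_k; (1+z)^4 gives the falling factorial (4)_k.
g_1(k) for k = 0…6: 1, 1, 1, 1, 1, 1, 1.
g_2(k) for k = 0…6: 1, 2, 2, 0, 0, 0, 0.
g_3(k) for k = 0…6: 1, 4, 12, 24, 24, 0, 0.
First combine the last two factors: h(k) = Σ_j C(k,j)·g_2(j)·g_3(k−j) for k = 0…6: 1, 6, 30, 120, 360, 720, 720.
c_6 = Σ_k C(6,k)·g_1(k)·h(6−k) = 1·1·720 + 6·1·720 + 15·1·360 + 20·1·120 + 15·1·30 + 6·1·6 + 1·1·1 = 720 + 4320 + 5400 + 2400 + 450 + 36 + 1 = 13327.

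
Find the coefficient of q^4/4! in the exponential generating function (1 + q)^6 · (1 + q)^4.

The EGF product rule gives c_4 = Σ_{k_1+k_2=4} C(4; k_1,k_2) · ∏ g_i(k_i), where (1+q)^6 gives the falling factorial (6)_k; (1+q)^4 gives the falling factorial (4)_k.
g_1(k) for k = 0…4: 1, 6, 30, 120, 360.
g_2(k) for k = 0…4: 1, 4, 12, 24, 24.
c_4 = Σ_k C(4,k)·g_1(k)·g_2(4−k) = 1·1·24 + 4·6·24 + 6·30·12 + 4·120·4 + 1·360·1 = 24 + 576 + 2160 + 1920 + 360 = 5040.

5040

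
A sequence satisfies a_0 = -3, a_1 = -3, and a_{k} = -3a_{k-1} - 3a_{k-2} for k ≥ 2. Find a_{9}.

1215

The ordinary generating function has denominator 1 + 3x + 3x^2.
Iterating the recurrence: a_0,…,a_{9} = -3, -3, 18, -45, 81, -108, 81, 81, -486, 1215.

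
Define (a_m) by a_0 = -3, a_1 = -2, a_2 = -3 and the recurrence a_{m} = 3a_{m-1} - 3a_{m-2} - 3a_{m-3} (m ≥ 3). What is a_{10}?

The ordinary generating function has denominator 1 - 3y + 3y^2 + 3y^3.
Iterating the recurrence: a_0,…,a_{10} = -3, -2, -3, 6, 33, 90, 153, 90, -459, -2106, -5211.

-5211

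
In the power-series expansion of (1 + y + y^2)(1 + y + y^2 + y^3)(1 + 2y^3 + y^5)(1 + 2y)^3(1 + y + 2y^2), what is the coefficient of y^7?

(1 + y + y^2) has coefficients 1,1,1 for degrees 0…2.
(1 + y + y^2 + y^3) has coefficients 1,1,1,1,0,0,0,0 for degrees 0…7.
Multiplying by (1 + 2y^3 + y^5) gives running coefficients 1,1,1,3,2,3,3,1 for degrees 0…7.
Multiplying by (1 + 2y)^3 gives running coefficients 1,7,19,29,40,59,69,71 for degrees 0…7.
Finally multiplying by (1 + y + 2y^2), the product of all factors after the first has coefficients 1,8,28,62,107,157,208,258 for degrees 0…7.
[y^7] = 1·258 + 1·208 + 1·157 = 623.

623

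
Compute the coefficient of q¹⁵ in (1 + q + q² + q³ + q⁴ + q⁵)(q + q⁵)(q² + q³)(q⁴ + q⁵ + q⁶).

7

(1 + q + q² + q³ + q⁴ + q⁵) has coefficients 1,1,1,1,1,1 for degrees 0…5.
(q + q⁵) has coefficients 0,1,0,0,0,1,0,0,0,0,0,0,0,0,0,0 for degrees 0…15.
Multiplying by (q² + q³) gives running coefficients 0,0,0,1,1,0,0,1,1,0,0,0,0,0,0,0 for degrees 0…15.
Finally multiplying by (q⁴ + q⁵ + q⁶), the product of all factors after the first has coefficients 0,0,0,0,0,0,0,1,2,2,1,1,2,2,1,0 for degrees 0…15.
[q¹⁵] = 1·0 + 1·1 + 1·2 + 1·2 + 1·1 + 1·1 = 7.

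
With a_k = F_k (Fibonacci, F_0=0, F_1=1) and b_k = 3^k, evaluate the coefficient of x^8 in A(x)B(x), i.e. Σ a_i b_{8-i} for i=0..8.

Write out a_i and b_{8-i} for i = 0,…,8 and sum the products.
Σ = 0·6561 + 1·2187 + 1·729 + 2·243 + 3·81 + 5·27 + 8·9 + 13·3 + 21·1 = 3912.

3912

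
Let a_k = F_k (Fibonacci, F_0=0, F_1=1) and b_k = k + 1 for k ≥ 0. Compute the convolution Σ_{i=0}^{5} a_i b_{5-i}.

This is [x^5] in the product of the two ordinary generating functions.
Σ = 0·6 + 1·5 + 1·4 + 2·3 + 3·2 + 5·1 = 26.

26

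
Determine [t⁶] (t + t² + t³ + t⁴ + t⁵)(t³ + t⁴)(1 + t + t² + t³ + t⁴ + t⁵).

5

(t + t² + t³ + t⁴ + t⁵) has coefficients 0,1,1,1,1,1 for degrees 0…5.
(t³ + t⁴) has coefficients 0,0,0,1,1,0,0 for degrees 0…6.
Finally multiplying by (1 + t + t² + t³ + t⁴ + t⁵), the product of all factors after the first has coefficients 0,0,0,1,2,2,2 for degrees 0…6.
[t⁶] = 1·2 + 1·2 + 1·1 + 1·0 + 1·0 = 5.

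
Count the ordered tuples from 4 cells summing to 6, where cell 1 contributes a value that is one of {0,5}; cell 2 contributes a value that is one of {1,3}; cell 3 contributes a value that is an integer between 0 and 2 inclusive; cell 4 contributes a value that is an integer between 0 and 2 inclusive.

3

The generating function for the choices is (1 + y^5)·(y + y^3)·(1 + y + y^2)·(1 + y + y^2); the count is [y^6].
(1 + y^5) has coefficients 1,0,0,0,0,1 for degrees 0…5.
(y + y^3) has coefficients 0,1,0,1,0,0,0 for degrees 0…6.
Multiplying by (1 + y + y^2) gives running coefficients 0,1,1,2,1,1,0 for degrees 0…6.
Finally multiplying by (1 + y + y^2), the product of all factors after the first has coefficients 0,1,2,4,4,4,2 for degrees 0…6.
[y^6] = 1·2 + 1·1 = 3.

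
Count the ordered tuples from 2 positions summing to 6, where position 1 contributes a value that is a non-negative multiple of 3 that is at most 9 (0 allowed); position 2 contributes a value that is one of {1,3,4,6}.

2

The generating function for the choices is (1 + t³ + t⁶ + t⁹)·(t + t³ + t⁴ + t⁶); the count is [t⁶].
(1 + t³ + t⁶ + t⁹) has coefficients 1,0,0,1,0,0,1 for degrees 0…6.
(t + t³ + t⁴ + t⁶) has coefficients 0,1,0,1,1,0,1 for degrees 0…6.
[t⁶] = 1·1 + 1·1 + 1·0 = 2.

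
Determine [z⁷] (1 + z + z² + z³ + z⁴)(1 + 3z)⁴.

(1 + z + z² + z³ + z⁴) has coefficients 1,1,1,1,1 for degrees 0…4.
(1 + 3z)⁴ has coefficients 1,12,54,108,81,0,0,0 for degrees 0…7.
[z⁷] = 1·0 + 1·0 + 1·0 + 1·81 + 1·108 = 189.

189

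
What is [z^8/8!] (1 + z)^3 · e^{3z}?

263169

The EGF product rule gives c_8 = Σ_{k_1+k_2=8} C(8; k_1,k_2) · ∏ g_i(k_i), where (1+z)^3 gives the falling factorial (3)_k; e^{3z} gives (3)^k.
g_1(k) for k = 0…8: 1, 3, 6, 6, 0, 0, 0, 0, 0.
g_2(k) for k = 0…8: 1, 3, 9, 27, 81, 243, 729, 2187, 6561.
c_8 = Σ_k C(8,k)·g_1(k)·g_2(8−k) = 1·1·6561 + 8·3·2187 + 28·6·729 + 56·6·243 = 6561 + 52488 + 122472 + 81648 = 263169.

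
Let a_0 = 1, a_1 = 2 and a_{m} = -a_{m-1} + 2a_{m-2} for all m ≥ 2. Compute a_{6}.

The ordinary generating function has denominator 1 + y - 2y^2.
Iterating the recurrence: a_0,…,a_{6} = 1, 2, 0, 4, -4, 12, -20.

-20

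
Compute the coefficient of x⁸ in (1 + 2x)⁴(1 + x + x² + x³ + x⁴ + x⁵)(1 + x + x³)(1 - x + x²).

194

(1 + 2x)⁴ has coefficients 1,8,24,32,16 for degrees 0…4.
(1 + x + x² + x³ + x⁴ + x⁵) has coefficients 1,1,1,1,1,1,0,0,0 for degrees 0…8.
Multiplying by (1 + x + x³) gives running coefficients 1,2,2,3,3,3,2,1,1 for degrees 0…8.
Finally multiplying by (1 - x + x²), the product of all factors after the first has coefficients 1,1,1,3,2,3,2,2,2 for degrees 0…8.
[x⁸] = 1·2 + 8·2 + 24·2 + 32·3 + 16·2 = 194.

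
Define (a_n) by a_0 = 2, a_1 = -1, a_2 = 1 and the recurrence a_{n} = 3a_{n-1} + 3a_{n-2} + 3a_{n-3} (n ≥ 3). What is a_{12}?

The ordinary generating function has denominator 1 - 3t - 3t^2 - 3t^3.
Iterating the recurrence: a_0,…,a_{12} = 2, -1, 1, 6, 18, 75, 297, 1170, 4626, 18279, 72225, 285390, 1127682.

1127682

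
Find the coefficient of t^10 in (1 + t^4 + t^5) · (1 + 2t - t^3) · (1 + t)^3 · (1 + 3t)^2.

17

(1 + t^4 + t^5) has coefficients 1,0,0,0,1,1 for degrees 0…5.
(1 + 2t - t^3) has coefficients 1,2,0,-1,0,0,0,0,0,0,0 for degrees 0…10.
Multiplying by (1 + t)^3 gives running coefficients 1,5,9,6,-1,-3,-1,0,0,0,0 for degrees 0…10.
Finally multiplying by (1 + 3t)^2, the product of all factors after the first has coefficients 1,11,48,105,116,45,-28,-33,-9,0,0 for degrees 0…10.
[t^10] = 1·0 + 1·(-28) + 1·45 = 17.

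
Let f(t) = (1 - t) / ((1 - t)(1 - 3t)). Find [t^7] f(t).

The denominator gives the recurrence a_n = 4a_(n−1) − 3a_(n−2) for n ≥ 3; the numerator fixes a_0 = 1, a_1 = 3, a_2 = 9.
Iterating: 1, 3, 9, 27, 81, 243, 729, 2187, so a_7 = 2187.

2187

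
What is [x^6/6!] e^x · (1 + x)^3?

229

The EGF product rule gives c_6 = Σ_{k_1+k_2=6} C(6; k_1,k_2) · ∏ g_i(k_i), where e^x gives (1)^k; (1+x)^3 gives the falling factorial (3)_k.
g_1(k) for k = 0…6: 1, 1, 1, 1, 1, 1, 1.
g_2(k) for k = 0…6: 1, 3, 6, 6, 0, 0, 0.
c_6 = Σ_k C(6,k)·g_1(k)·g_2(6−k) = 20·1·6 + 15·1·6 + 6·1·3 + 1·1·1 = 120 + 90 + 18 + 1 = 229.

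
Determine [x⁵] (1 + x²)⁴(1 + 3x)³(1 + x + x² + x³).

370

(1 + x²)⁴ has coefficients 1,0,4,0,6,0 for degrees 0…5.
(1 + 3x)³ has coefficients 1,9,27,27,0,0 for degrees 0…5.
Finally multiplying by (1 + x + x² + x³), the product of all factors after the first has coefficients 1,10,37,64,63,54 for degrees 0…5.
[x⁵] = 1·54 + 4·64 + 6·10 = 370.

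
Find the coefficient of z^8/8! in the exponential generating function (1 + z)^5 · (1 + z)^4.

362880

The EGF product rule gives c_8 = Σ_{k_1+k_2=8} C(8; k_1,k_2) · ∏ g_i(k_i), where (1+z)^5 gives the falling factorial (5)_k; (1+z)^4 gives the falling factorial (4)_k.
g_1(k) for k = 0…8: 1, 5, 20, 60, 120, 120, 0, 0, 0.
g_2(k) for k = 0…8: 1, 4, 12, 24, 24, 0, 0, 0, 0.
c_8 = Σ_k C(8,k)·g_1(k)·g_2(8−k) = 70·120·24 + 56·120·24 = 201600 + 161280 = 362880.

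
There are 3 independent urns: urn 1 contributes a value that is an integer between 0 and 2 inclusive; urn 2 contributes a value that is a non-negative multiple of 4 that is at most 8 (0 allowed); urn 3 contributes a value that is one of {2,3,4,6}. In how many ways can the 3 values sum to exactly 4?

The generating function for the choices is (1 + q + q²)·(1 + q⁴ + q⁸)·(q² + q³ + q⁴ + q⁶); the count is [q⁴].
(1 + q + q²) has coefficients 1,1,1 for degrees 0…2.
(1 + q⁴ + q⁸) has coefficients 1,0,0,0,1 for degrees 0…4.
Finally multiplying by (q² + q³ + q⁴ + q⁶), the product of all factors after the first has coefficients 0,0,1,1,1 for degrees 0…4.
[q⁴] = 1·1 + 1·1 + 1·1 = 3.

3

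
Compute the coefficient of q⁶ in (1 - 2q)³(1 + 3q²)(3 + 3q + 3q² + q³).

10

(1 - 2q)³ has coefficients 1,-6,12,-8 for degrees 0…3.
(1 + 3q²) has coefficients 1,0,3,0,0,0,0 for degrees 0…6.
Finally multiplying by (3 + 3q + 3q² + q³), the product of all factors after the first has coefficients 3,3,12,10,9,3,0 for degrees 0…6.
[q⁶] = 1·0 − 6·3 + 12·9 − 8·10 = 10.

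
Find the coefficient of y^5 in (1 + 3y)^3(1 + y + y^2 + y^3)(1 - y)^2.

(1 + 3y)^3 has coefficients 1,9,27,27 for degrees 0…3.
(1 + y + y^2 + y^3) has coefficients 1,1,1,1,0,0 for degrees 0…5.
Finally multiplying by (1 - y)^2, the product of all factors after the first has coefficients 1,-1,0,0,-1,1 for degrees 0…5.
[y^5] = 1·1 + 9·(-1) + 27·0 + 27·0 = -8.

-8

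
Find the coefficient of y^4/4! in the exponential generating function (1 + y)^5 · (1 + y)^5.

5040

The EGF product rule gives c_4 = Σ_{k_1+k_2=4} C(4; k_1,k_2) · ∏ g_i(k_i), where (1+y)^5 gives the falling factorial (5)_k; (1+y)^5 gives the falling factorial (5)_k.
g_1(k) for k = 0…4: 1, 5, 20, 60, 120.
g_2(k) for k = 0…4: 1, 5, 20, 60, 120.
c_4 = Σ_k C(4,k)·g_1(k)·g_2(4−k) = 1·1·120 + 4·5·60 + 6·20·20 + 4·60·5 + 1·120·1 = 120 + 1200 + 2400 + 1200 + 120 = 5040.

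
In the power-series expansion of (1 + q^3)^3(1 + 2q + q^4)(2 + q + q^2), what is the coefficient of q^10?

(1 + q^3)^3 has coefficients 1,0,0,3,0,0,3,0,0,1 for degrees 0…9.
(1 + 2q + q^4) has coefficients 1,2,0,0,1,0,0,0,0,0,0 for degrees 0…10.
Finally multiplying by (2 + q + q^2), the product of all factors after the first has coefficients 2,5,3,2,2,1,1,0,0,0,0 for degrees 0…10.
[q^10] = 1·0 + 3·0 + 3·2 + 1·5 = 11.

11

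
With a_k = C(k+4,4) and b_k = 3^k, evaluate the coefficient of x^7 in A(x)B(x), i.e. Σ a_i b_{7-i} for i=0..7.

16296

This is [x^7] in the product of the two ordinary generating functions.
Σ = 1·2187 + 5·729 + 15·243 + 35·81 + 70·27 + 126·9 + 210·3 + 330·1 = 16296.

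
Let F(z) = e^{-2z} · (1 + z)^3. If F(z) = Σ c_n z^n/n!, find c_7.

544

The EGF product rule gives c_7 = Σ_{k_1+k_2=7} C(7; k_1,k_2) · ∏ g_i(k_i), where e^{-2z} gives (-2)^k; (1+z)^3 gives the falling factorial (3)_k.
g_1(k) for k = 0…7: 1, -2, 4, -8, 16, -32, 64, -128.
g_2(k) for k = 0…7: 1, 3, 6, 6, 0, 0, 0, 0.
c_7 = Σ_k C(7,k)·g_1(k)·g_2(7−k) = 35·16·6 + 21·(-32)·6 + 7·64·3 + 1·(-128)·1 = 3360 − 4032 + 1344 − 128 = 544.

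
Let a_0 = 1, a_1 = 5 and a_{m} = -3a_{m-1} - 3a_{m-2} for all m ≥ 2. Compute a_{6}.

The ordinary generating function has denominator 1 + 3y + 3y^2.
Iterating the recurrence: a_0,…,a_{6} = 1, 5, -18, 39, -63, 72, -27.

-27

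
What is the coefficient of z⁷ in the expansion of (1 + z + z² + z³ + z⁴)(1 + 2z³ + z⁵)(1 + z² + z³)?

9

(1 + z + z² + z³ + z⁴) has coefficients 1,1,1,1,1 for degrees 0…4.
(1 + 2z³ + z⁵) has coefficients 1,0,0,2,0,1,0,0 for degrees 0…7.
Finally multiplying by (1 + z² + z³), the product of all factors after the first has coefficients 1,0,1,3,0,3,2,1 for degrees 0…7.
[z⁷] = 1·1 + 1·2 + 1·3 + 1·0 + 1·3 = 9.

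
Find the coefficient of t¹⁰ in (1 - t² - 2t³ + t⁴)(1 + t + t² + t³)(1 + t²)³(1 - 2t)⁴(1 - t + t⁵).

(1 - t² - 2t³ + t⁴) has coefficients 1,0,-1,-2,1 for degrees 0…4.
(1 + t + t² + t³) has coefficients 1,1,1,1,0,0,0,0,0,0,0 for degrees 0…10.
Multiplying by (1 + t²)³ gives running coefficients 1,1,4,4,6,6,4,4,1,1,0 for degrees 0…10.
Multiplying by (1 - 2t)⁴ gives running coefficients 1,-7,20,-36,54,-58,36,-12,-31,57,-48 for degrees 0…10.
Finally multiplying by (1 - t + t⁵), the product of all factors after the first has coefficients 1,-8,27,-56,90,-111,87,-28,-55,142,-163 for degrees 0…10.
[t¹⁰] = 1·(-163) − 1·(-55) − 2·(-28) + 1·87 = 35.

35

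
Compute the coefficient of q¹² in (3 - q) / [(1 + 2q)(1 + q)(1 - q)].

The denominator gives the recurrence a_n = −2a_(n−1) + a_(n−2) + 2a_(n−3) for n ≥ 3; the numerator fixes a_0 = 3, a_1 = -7, a_2 = 17.
Iterating: 3, -7, 17, -35, 73, -147, 297, -595, 1193, -2387, 4777, -9555, 19113, so a_12 = 19113.

19113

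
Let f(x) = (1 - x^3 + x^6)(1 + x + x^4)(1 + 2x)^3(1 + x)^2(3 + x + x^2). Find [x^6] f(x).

(1 - x^3 + x^6) has coefficients 1,0,0,-1,0,0,1 for degrees 0…6.
(1 + x + x^4) has coefficients 1,1,0,0,1,0,0 for degrees 0…6.
Multiplying by (1 + 2x)^3 gives running coefficients 1,7,18,20,9,6,12 for degrees 0…6.
Multiplying by (1 + x)^2 gives running coefficients 1,9,33,63,67,44,33 for degrees 0…6.
Finally multiplying by (3 + x + x^2), the product of all factors after the first has coefficients 3,28,109,231,297,262,210 for degrees 0…6.
[x^6] = 1·210 − 1·231 + 1·3 = -18.

-18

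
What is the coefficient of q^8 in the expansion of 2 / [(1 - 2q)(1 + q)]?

The denominator gives the recurrence a_n = a_(n−1) + 2a_(n−2) for n ≥ 2; the numerator fixes a_0 = 2, a_1 = 2.
Iterating: 2, 2, 6, 10, 22, 42, 86, 170, 342, so a_8 = 342.

342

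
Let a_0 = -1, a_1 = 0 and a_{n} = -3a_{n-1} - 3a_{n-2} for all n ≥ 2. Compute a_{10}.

-486

The ordinary generating function has denominator 1 + 3x + 3x^2.
Iterating the recurrence: a_0,…,a_{10} = -1, 0, 3, -9, 18, -27, 27, 0, -81, 243, -486.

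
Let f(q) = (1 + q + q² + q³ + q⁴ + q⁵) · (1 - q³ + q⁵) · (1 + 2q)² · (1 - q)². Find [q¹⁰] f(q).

3

(1 + q + q² + q³ + q⁴ + q⁵) has coefficients 1,1,1,1,1,1 for degrees 0…5.
(1 - q³ + q⁵) has coefficients 1,0,0,-1,0,1,0,0,0,0,0 for degrees 0…10.
Multiplying by (1 + 2q)² gives running coefficients 1,4,4,-1,-4,-3,4,4,0,0,0 for degrees 0…10.
Finally multiplying by (1 - q)², the product of all factors after the first has coefficients 1,2,-3,-5,2,4,6,-7,-4,4,0 for degrees 0…10.
[q¹⁰] = 1·0 + 1·4 + 1·(-4) + 1·(-7) + 1·6 + 1·4 = 3.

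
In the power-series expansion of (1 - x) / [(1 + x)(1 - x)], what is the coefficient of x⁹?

-1

The denominator gives the recurrence a_n = a_(n−2) for n ≥ 3; the numerator fixes a_0 = 1, a_1 = -1, a_2 = 1.
Iterating: 1, -1, 1, -1, 1, -1, 1, -1, 1, -1, so a_9 = -1.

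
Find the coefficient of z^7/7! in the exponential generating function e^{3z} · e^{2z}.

78125

The EGF product rule gives c_7 = Σ_{k_1+k_2=7} C(7; k_1,k_2) · ∏ g_i(k_i), where e^{3z} gives (3)^k; e^{2z} gives (2)^k.
g_1(k) for k = 0…7: 1, 3, 9, 27, 81, 243, 729, 2187.
g_2(k) for k = 0…7: 1, 2, 4, 8, 16, 32, 64, 128.
c_7 = Σ_k C(7,k)·g_1(k)·g_2(7−k) = 1·1·128 + 7·3·64 + 21·9·32 + 35·27·16 + 35·81·8 + 21·243·4 + 7·729·2 + 1·2187·1 = 128 + 1344 + 6048 + 15120 + 22680 + 20412 + 10206 + 2187 = 78125.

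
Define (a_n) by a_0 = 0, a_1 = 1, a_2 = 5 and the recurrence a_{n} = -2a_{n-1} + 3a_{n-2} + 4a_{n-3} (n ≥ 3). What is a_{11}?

-21367

The ordinary generating function has denominator 1 + 2z - 3z^2 - 4z^3.
Iterating the recurrence: a_0,…,a_{11} = 0, 1, 5, -7, 33, -67, 205, -479, 1305, -3227, 8453, -21367.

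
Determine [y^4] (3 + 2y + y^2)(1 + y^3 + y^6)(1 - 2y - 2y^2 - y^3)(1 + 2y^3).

-16

(3 + 2y + y^2) has coefficients 3,2,1 for degrees 0…2.
(1 + y^3 + y^6) has coefficients 1,0,0,1,0 for degrees 0…4.
Multiplying by (1 - 2y - 2y^2 - y^3) gives running coefficients 1,-2,-2,0,-2 for degrees 0…4.
Finally multiplying by (1 + 2y^3), the product of all factors after the first has coefficients 1,-2,-2,2,-6 for degrees 0…4.
[y^4] = 3·(-6) + 2·2 + 1·(-2) = -16.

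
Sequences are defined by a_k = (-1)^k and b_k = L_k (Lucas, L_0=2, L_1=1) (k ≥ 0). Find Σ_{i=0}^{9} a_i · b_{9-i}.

44

Write out a_i and b_{9-i} for i = 0,…,9 and sum the products.
Σ = 1·76 − 1·47 + 1·29 − 1·18 + 1·11 − 1·7 + 1·4 − 1·3 + 1·1 − 1·2 = 44.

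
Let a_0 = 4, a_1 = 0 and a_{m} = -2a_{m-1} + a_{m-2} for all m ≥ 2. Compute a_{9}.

-1632

The ordinary generating function has denominator 1 + 2z - z^2.
Iterating the recurrence: a_0,…,a_{9} = 4, 0, 4, -8, 20, -48, 116, -280, 676, -1632.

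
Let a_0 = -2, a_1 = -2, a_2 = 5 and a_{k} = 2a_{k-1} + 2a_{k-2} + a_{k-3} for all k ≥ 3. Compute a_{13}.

184270

The ordinary generating function has denominator 1 - 2z - 2z^2 - z^3.
Iterating the recurrence: a_0,…,a_{13} = -2, -2, 5, 4, 16, 45, 126, 358, 1013, 2868, 8120, 22989, 65086, 184270.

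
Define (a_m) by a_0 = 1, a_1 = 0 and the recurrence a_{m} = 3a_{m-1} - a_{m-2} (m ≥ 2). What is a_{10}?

-2584

The ordinary generating function has denominator 1 - 3z + z^2.
Iterating the recurrence: a_0,…,a_{10} = 1, 0, -1, -3, -8, -21, -55, -144, -377, -987, -2584.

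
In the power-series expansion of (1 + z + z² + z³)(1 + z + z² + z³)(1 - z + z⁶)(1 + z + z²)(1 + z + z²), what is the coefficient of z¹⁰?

22

(1 + z + z² + z³) has coefficients 1,1,1,1 for degrees 0…3.
(1 + z + z² + z³) has coefficients 1,1,1,1,0,0,0,0,0,0,0 for degrees 0…10.
Multiplying by (1 - z + z⁶) gives running coefficients 1,0,0,0,-1,0,1,1,1,1,0 for degrees 0…10.
Multiplying by (1 + z + z²) gives running coefficients 1,1,1,0,-1,-1,0,2,3,3,2 for degrees 0…10.
Finally multiplying by (1 + z + z²), the product of all factors after the first has coefficients 1,2,3,2,0,-2,-2,1,5,8,8 for degrees 0…10.
[z¹⁰] = 1·8 + 1·8 + 1·5 + 1·1 = 22.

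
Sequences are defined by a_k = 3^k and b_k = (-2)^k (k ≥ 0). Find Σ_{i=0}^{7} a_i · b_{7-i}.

1261

This is [x^7] in the product of the two ordinary generating functions.
Σ = 1·(-128) + 3·64 + 9·(-32) + 27·16 + 81·(-8) + 243·4 + 729·(-2) + 2187·1 = 1261.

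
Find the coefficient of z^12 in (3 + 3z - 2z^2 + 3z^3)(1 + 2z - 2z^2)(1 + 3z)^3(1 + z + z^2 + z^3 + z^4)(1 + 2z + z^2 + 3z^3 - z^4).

(3 + 3z - 2z^2 + 3z^3) has coefficients 3,3,-2,3 for degrees 0…3.
(1 + 2z - 2z^2) has coefficients 1,2,-2,0,0,0,0,0,0,0,0,0,0 for degrees 0…12.
Multiplying by (1 + 3z)^3 gives running coefficients 1,11,43,63,0,-54,0,0,0,0,0,0,0 for degrees 0…12.
Multiplying by (1 + z + z^2 + z^3 + z^4) gives running coefficients 1,12,55,118,118,63,52,9,-54,-54,0,0,0 for degrees 0…12.
Finally multiplying by (1 + 2z + z^2 + 3z^3 - z^4), the product of all factors after the first has coefficients 1,14,80,243,444,570,595,412,87,-60,-187,-225,-108 for degrees 0…12.
[z^12] = 3·(-108) + 3·(-225) − 2·(-187) + 3·(-60) = -805.

-805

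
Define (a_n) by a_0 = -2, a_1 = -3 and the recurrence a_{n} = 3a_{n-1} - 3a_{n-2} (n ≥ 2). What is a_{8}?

The ordinary generating function has denominator 1 - 3z + 3z^2.
Iterating the recurrence: a_0,…,a_{8} = -2, -3, -3, 0, 9, 27, 54, 81, 81.

81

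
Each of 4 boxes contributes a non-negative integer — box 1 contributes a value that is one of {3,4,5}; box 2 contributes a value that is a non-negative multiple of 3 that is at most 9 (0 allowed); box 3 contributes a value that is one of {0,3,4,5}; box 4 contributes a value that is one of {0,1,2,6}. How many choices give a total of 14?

The generating function for the choices is (q^3 + q^4 + q^5)·(1 + q^3 + q^6 + q^9)·(1 + q^3 + q^4 + q^5)·(1 + q + q^2 + q^6); the count is [q^14].
(q^3 + q^4 + q^5) has coefficients 0,0,0,1,1,1 for degrees 0…5.
(1 + q^3 + q^6 + q^9) has coefficients 1,0,0,1,0,0,1,0,0,1,0,0,0,0,0 for degrees 0…14.
Multiplying by (1 + q^3 + q^4 + q^5) gives running coefficients 1,0,0,2,1,1,2,1,1,2,1,1,1,1,1 for degrees 0…14.
Finally multiplying by (1 + q + q^2 + q^6), the product of all factors after the first has coefficients 1,1,1,2,3,4,5,4,4,6,5,5,5,4,4 for degrees 0…14.
[q^14] = 1·5 + 1·5 + 1·6 = 16.

16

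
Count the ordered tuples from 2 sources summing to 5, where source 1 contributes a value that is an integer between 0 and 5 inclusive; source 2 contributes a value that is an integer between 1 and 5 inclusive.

The generating function for the choices is (1 + x + x^2 + x^3 + x^4 + x^5)·(x + x^2 + x^3 + x^4 + x^5); the count is [x^5].
(1 + x + x^2 + x^3 + x^4 + x^5) has coefficients 1,1,1,1,1,1 for degrees 0…5.
(x + x^2 + x^3 + x^4 + x^5) has coefficients 0,1,1,1,1,1 for degrees 0…5.
[x^5] = 1·1 + 1·1 + 1·1 + 1·1 + 1·1 + 1·0 = 5.

5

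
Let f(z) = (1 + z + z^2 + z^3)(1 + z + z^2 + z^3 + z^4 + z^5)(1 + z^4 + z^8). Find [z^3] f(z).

4

(1 + z + z^2 + z^3) has coefficients 1,1,1,1 for degrees 0…3.
(1 + z + z^2 + z^3 + z^4 + z^5) has coefficients 1,1,1,1 for degrees 0…3.
Finally multiplying by (1 + z^4 + z^8), the product of all factors after the first has coefficients 1,1,1,1 for degrees 0…3.
[z^3] = 1·1 + 1·1 + 1·1 + 1·1 = 4.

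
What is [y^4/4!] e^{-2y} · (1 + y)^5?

The EGF product rule gives c_4 = Σ_{k_1+k_2=4} C(4; k_1,k_2) · ∏ g_i(k_i), where e^{-2y} gives (-2)^k; (1+y)^5 gives the falling factorial (5)_k.
g_1(k) for k = 0…4: 1, -2, 4, -8, 16.
g_2(k) for k = 0…4: 1, 5, 20, 60, 120.
c_4 = Σ_k C(4,k)·g_1(k)·g_2(4−k) = 1·1·120 + 4·(-2)·60 + 6·4·20 + 4·(-8)·5 + 1·16·1 = 120 − 480 + 480 − 160 + 16 = -24.

-24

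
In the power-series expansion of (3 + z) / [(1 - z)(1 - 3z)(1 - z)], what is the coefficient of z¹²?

The denominator gives the recurrence a_n = 5a_(n−1) − 7a_(n−2) + 3a_(n−3) for n ≥ 3; the numerator fixes a_0 = 3, a_1 = 16, a_2 = 59.
Iterating: 3, 16, 59, 192, 595, 1808, 5451, 16384, 49187, 147600, 442843, 1328576, 3985779, so a_12 = 3985779.

3985779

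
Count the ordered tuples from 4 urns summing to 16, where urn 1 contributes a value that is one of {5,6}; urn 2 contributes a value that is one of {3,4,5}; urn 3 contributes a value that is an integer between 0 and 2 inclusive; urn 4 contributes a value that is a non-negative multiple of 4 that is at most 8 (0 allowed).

The generating function for the choices is (x⁵ + x⁶)·(x³ + x⁴ + x⁵)·(1 + x + x²)·(1 + x⁴ + x⁸); the count is [x¹⁶].
(x⁵ + x⁶) has coefficients 0,0,0,0,0,1,1 for degrees 0…6.
(x³ + x⁴ + x⁵) has coefficients 0,0,0,1,1,1,0,0,0,0,0,0,0,0,0,0,0 for degrees 0…16.
Multiplying by (1 + x + x²) gives running coefficients 0,0,0,1,2,3,2,1,0,0,0,0,0,0,0,0,0 for degrees 0…16.
Finally multiplying by (1 + x⁴ + x⁸), the product of all factors after the first has coefficients 0,0,0,1,2,3,2,2,2,3,2,2,2,3,2,1,0 for degrees 0…16.
[x¹⁶] = 1·2 + 1·2 = 4.

4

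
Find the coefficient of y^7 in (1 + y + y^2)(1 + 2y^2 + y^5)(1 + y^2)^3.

(1 + y + y^2) has coefficients 1,1,1 for degrees 0…2.
(1 + 2y^2 + y^5) has coefficients 1,0,2,0,0,1,0,0 for degrees 0…7.
Finally multiplying by (1 + y^2)^3, the product of all factors after the first has coefficients 1,0,5,0,9,1,7,3 for degrees 0…7.
[y^7] = 1·3 + 1·7 + 1·1 = 11.

11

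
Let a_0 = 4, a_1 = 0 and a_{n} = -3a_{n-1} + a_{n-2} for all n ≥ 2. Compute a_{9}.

-15708

The ordinary generating function has denominator 1 + 3y - y^2.
Iterating the recurrence: a_0,…,a_{9} = 4, 0, 4, -12, 40, -132, 436, -1440, 4756, -15708.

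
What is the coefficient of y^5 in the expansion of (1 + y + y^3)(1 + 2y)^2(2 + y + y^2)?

(1 + y + y^3) has coefficients 1,1,0,1 for degrees 0…3.
(1 + 2y)^2 has coefficients 1,4,4,0,0,0 for degrees 0…5.
Finally multiplying by (2 + y + y^2), the product of all factors after the first has coefficients 2,9,13,8,4,0 for degrees 0…5.
[y^5] = 1·0 + 1·4 + 1·13 = 17.

17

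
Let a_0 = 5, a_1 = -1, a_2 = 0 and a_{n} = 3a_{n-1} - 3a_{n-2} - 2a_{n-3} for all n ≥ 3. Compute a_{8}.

The ordinary generating function has denominator 1 - 3z + 3z^2 + 2z^3.
Iterating the recurrence: a_0,…,a_{8} = 5, -1, 0, -7, -19, -36, -37, 35, 288.

288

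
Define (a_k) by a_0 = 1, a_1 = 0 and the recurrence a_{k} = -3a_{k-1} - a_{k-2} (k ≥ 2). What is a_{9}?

987

The ordinary generating function has denominator 1 + 3y + y^2.
Iterating the recurrence: a_0,…,a_{9} = 1, 0, -1, 3, -8, 21, -55, 144, -377, 987.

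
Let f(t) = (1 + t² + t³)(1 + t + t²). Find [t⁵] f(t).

(1 + t² + t³) has coefficients 1,0,1,1 for degrees 0…3.
(1 + t + t²) has coefficients 1,1,1,0,0,0 for degrees 0…5.
[t⁵] = 1·0 + 1·0 + 1·1 = 1.

1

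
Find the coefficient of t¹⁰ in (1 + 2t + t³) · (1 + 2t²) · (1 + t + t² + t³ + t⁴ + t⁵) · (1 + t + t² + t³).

20

(1 + 2t + t³) has coefficients 1,2,0,1 for degrees 0…3.
(1 + 2t²) has coefficients 1,0,2,0,0,0,0,0,0,0,0 for degrees 0…10.
Multiplying by (1 + t + t² + t³ + t⁴ + t⁵) gives running coefficients 1,1,3,3,3,3,2,2,0,0,0 for degrees 0…10.
Finally multiplying by (1 + t + t² + t³), the product of all factors after the first has coefficients 1,2,5,8,10,12,11,10,7,4,2 for degrees 0…10.
[t¹⁰] = 1·2 + 2·4 + 1·10 = 20.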